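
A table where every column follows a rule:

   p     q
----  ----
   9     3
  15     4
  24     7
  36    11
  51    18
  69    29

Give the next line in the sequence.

90  47

Column p: 9, 15, 24, 36, 51, 69 → 90 (differences are 6, 9, 12, … (increasing by 3 each time)).
Column q goes 3, 4, 7, 11, 18, 29 → 47 (each term is the sum of the two before it).
So the next line is 90  47.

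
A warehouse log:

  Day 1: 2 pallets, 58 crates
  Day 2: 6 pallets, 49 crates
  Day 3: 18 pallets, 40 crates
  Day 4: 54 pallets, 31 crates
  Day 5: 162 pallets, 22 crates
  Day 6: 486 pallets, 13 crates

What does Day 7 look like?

1458 pallets, 4 crates

Pallets — ×3 each step: 2, 6, 18, 54, 162, 486 → 1458.
Crates: 58, 49, 40, 31, 22, 13 → 4 (−9 each step).
Combining the parts gives 1458 pallets, 4 crates.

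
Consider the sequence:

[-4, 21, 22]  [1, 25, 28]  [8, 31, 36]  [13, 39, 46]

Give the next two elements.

For the first slot, alternating steps +5, +7, +5, +7, …: -4, 1, 8, 13 → 20 → 25.
Second slot goes 21, 25, 31, 39 → 49 → 61 (differences are 4, 6, 8, … (increasing by 2 each time)).
Third slot goes 22, 28, 36, 46 → 58 → 72 (differences are 6, 8, 10, … (increasing by 2 each time)).
Putting the parts together: [20, 49, 58] and then [25, 61, 72].

[20, 49, 58], [25, 61, 72]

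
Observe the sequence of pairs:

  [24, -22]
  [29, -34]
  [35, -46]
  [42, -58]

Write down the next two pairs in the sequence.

[50, -70], [59, -82]

First coordinate: differences are 5, 6, 7, … (increasing by 1 each time), so 24, 29, 35, 42 → 50 → 59.
Second coordinate: -22, -34, -46, -58 → -70 → -82 (−12 each step).
So the next two pairs are [50, -70] and [59, -82].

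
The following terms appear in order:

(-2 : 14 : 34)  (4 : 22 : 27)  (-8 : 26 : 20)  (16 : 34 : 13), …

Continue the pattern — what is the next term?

(-32 : 38 : 6)

First coordinate: ×(-2) each step, so -2, 4, -8, 16 → -32.
Second coordinate: 14, 22, 26, 34 → 38 (alternating steps +8, +4, +8, +4, …).
Third coordinate — −7 each step: 34, 27, 20, 13 → 6.
Putting it together: (-32 : 38 : 6).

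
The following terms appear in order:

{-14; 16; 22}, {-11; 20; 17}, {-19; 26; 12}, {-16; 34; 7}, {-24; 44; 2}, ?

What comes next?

First coordinate — alternating steps +3, −8, +3, −8, …: -14, -11, -19, -16, -24 → -21.
For the second coordinate, differences are 4, 6, 8, … (increasing by 2 each time): 16, 20, 26, 34, 44 → 56.
Third coordinate: −5 each step, so 22, 17, 12, 7, 2 → -3.
So the next term is {-21; 56; -3}.

{-21; 56; -3}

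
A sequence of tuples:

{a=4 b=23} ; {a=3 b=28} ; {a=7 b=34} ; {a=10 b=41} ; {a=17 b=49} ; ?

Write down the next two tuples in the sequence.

A goes 4, 3, 7, 10, 17 → 27 → 44 (each term is the sum of the two before it).
B goes 23, 28, 34, 41, 49 → 58 → 68 (differences are 5, 6, 7, … (increasing by 1 each time)).
Putting the parts together: {a=27 b=58} and then {a=44 b=68}.

{a=27 b=58}, {a=44 b=68}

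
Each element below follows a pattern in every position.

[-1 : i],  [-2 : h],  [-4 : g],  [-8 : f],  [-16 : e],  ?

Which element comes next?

First coordinate goes -1, -2, -4, -8, -16 → -32 (×2 each step).
For the letter, letters move back 1 place in the alphabet: i, h, g, f, e → d.
So the next element is [-32 : d].

[-32 : d]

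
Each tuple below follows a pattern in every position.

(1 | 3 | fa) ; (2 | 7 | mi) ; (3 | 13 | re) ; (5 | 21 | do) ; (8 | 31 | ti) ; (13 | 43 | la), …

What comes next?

(21 | 57 | sol)

For the first component, each term is the sum of the two before it: 1, 2, 3, 5, 8, 13 → 21.
Second component: 3, 7, 13, 21, 31, 43 → 57 (differences are 4, 6, 8, … (increasing by 2 each time)).
Note: runs backward through the solfège scale do→ti, so fa, mi, re, do, ti, la → sol.
Putting it together: (21 | 57 | sol).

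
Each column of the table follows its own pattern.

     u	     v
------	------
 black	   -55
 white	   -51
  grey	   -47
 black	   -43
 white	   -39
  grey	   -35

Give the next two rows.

Column u goes black, white, grey, black, white, grey → black → white (repeats black → white → grey).
For the column v, +4 each step: -55, -51, -47, -43, -39, -35 → -31 → -27.
Putting the parts together: black  -31 and then white  -27.

black  -31; white  -27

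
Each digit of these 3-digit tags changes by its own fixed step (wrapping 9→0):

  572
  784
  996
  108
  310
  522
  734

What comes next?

946

First digit: +2 each step, mod 10; 5, 7, 9, 1, 3, 5, 7 → 9.
Second digit — +1 each step, mod 10: 7, 8, 9, 0, 1, 2, 3 → 4.
Third digit — +2 each step, mod 10: 2, 4, 6, 8, 0, 2, 4 → 6.
So the next tag is 946.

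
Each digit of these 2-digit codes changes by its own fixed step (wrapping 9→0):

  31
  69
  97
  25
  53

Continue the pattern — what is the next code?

81

First digit: +3 each step, mod 10; 3, 6, 9, 2, 5 → 8.
Second digit: 1, 9, 7, 5, 3 → 1 (−2 each step, mod 10).
Putting it together: 81.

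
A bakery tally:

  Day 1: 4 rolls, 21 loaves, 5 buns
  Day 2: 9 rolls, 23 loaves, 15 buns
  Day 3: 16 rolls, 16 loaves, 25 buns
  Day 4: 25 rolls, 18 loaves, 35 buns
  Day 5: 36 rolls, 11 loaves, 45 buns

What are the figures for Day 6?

49 rolls, 13 loaves, 55 buns

Rolls: perfect squares: 2², 3², 4², …; 4, 9, 16, 25, 36 → 49.
Loaves: alternating steps +2, −7, +2, −7, …, so 21, 23, 16, 18, 11 → 13.
Buns: 5, 15, 25, 35, 45 → 55 (+10 each step).
Putting it together: 49 rolls, 13 loaves, 55 buns.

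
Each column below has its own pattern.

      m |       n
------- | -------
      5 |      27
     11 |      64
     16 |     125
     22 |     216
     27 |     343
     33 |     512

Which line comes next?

Column m goes 5, 11, 16, 22, 27, 33 → 38 (alternating steps +6, +5, +6, +5, …).
Column n: perfect cubes: 3³, 4³, 5³, …, so 27, 64, 125, 216, 343, 512 → 729.
Combining the parts gives 38  729.

38  729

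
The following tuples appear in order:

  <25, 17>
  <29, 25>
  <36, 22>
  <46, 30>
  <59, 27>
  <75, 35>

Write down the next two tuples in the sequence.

For the first value, differences are 4, 7, 10, … (increasing by 3 each time): 25, 29, 36, 46, 59, 75 → 94 → 116.
Second value goes 17, 25, 22, 30, 27, 35 → 32 → 40 (alternating steps +8, −3, +8, −3, …).
So the next two tuples are <94, 32> and <116, 40>.

<94, 32>, <116, 40>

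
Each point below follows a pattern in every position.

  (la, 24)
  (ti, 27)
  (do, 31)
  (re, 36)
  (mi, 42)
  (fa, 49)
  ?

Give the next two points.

Note goes la, ti, do, re, mi, fa → sol → la (runs through the solfège scale do→ti).
For the second coordinate, differences are 3, 4, 5, … (increasing by 1 each time): 24, 27, 31, 36, 42, 49 → 57 → 66.
Putting the parts together: (sol, 57) and then (la, 66).

(sol, 57), (la, 66)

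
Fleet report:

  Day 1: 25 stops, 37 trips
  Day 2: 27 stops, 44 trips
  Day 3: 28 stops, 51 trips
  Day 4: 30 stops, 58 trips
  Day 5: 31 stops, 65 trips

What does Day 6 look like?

33 stops, 72 trips

Stops: alternating steps +2, +1, +2, +1, …, so 25, 27, 28, 30, 31 → 33.
Trips: +7 each step; 37, 44, 51, 58, 65 → 72.
Combining the parts gives 33 stops, 72 trips.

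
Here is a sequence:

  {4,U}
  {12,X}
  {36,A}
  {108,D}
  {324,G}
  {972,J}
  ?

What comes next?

{2916,M}

First value: 4, 12, 36, 108, 324, 972 → 2916 (×3 each step).
Letter goes U, X, A, D, G, J → M (letters move forward 3 places in the alphabet, wrapping Z→A).
So the next term is {2916,M}.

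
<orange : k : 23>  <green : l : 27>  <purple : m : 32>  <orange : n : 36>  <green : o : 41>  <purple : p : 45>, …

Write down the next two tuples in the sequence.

<orange : q : 50>, <green : r : 54>

Colour: orange, green, purple, orange, green, purple → orange → green (repeats orange → green → purple).
Letter: letters move forward 1 place in the alphabet, so k, l, m, n, o, p → q → r.
Third slot goes 23, 27, 32, 36, 41, 45 → 50 → 54 (alternating steps +4, +5, +4, +5, …).
Putting the parts together: <orange : q : 50> and then <green : r : 54>.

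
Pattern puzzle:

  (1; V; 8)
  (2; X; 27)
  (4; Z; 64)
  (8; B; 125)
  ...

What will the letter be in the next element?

D

For the letter, letters move forward 2 places in the alphabet, wrapping Z→A: V, X, Z, B → D.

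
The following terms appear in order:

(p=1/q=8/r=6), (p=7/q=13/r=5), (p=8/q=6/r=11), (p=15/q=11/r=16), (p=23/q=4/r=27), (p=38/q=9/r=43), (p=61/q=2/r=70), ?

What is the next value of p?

P: each term is the sum of the two before it, so 1, 7, 8, 15, 23, 38, 61 → 99.
Q: alternating steps +5, −7, +5, −7, …, so 8, 13, 6, 11, 4, 9, 2 → 7.
For the r, each term is the sum of the two before it: 6, 5, 11, 16, 27, 43, 70 → 113.

99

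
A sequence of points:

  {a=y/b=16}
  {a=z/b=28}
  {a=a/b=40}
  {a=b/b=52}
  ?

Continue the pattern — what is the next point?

A: y, z, a, b → c (letters move forward 1 place in the alphabet, wrapping Z→A).
B: +12 each step, so 16, 28, 40, 52 → 64.
So the next point is {a=c/b=64}.

{a=c/b=64}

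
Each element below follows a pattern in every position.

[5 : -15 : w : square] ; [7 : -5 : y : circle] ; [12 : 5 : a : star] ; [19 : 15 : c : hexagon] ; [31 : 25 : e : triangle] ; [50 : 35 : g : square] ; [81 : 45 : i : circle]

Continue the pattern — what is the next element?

[131 : 55 : k : star]

First part: each term is the sum of the two before it, so 5, 7, 12, 19, 31, 50, 81 → 131.
Second part: +10 each step, so -15, -5, 5, 15, 25, 35, 45 → 55.
Letter: letters move forward 2 places in the alphabet, wrapping Z→A, so w, y, a, c, e, g, i → k.
For the shape, repeats square → circle → star → hexagon → triangle: square, circle, star, hexagon, triangle, square, circle → star.
Combining the parts gives [131 : 55 : k : star].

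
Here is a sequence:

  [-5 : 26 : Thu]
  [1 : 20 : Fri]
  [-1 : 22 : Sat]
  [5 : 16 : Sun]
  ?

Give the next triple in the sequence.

[3 : 18 : Mon]

First part goes -5, 1, -1, 5 → 3 (alternating steps +6, −2, +6, −2, …).
Second part: 26, 20, 22, 16 → 18 (together with the first part always sums to 21).
For the day, runs through the weekdays Mon→Sun: Thu, Fri, Sat, Sun → Mon.
Combining the parts gives [3 : 18 : Mon].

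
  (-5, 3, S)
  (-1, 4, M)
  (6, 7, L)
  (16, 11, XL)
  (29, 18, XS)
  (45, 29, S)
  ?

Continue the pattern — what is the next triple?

For the first entry, differences are 4, 7, 10, … (increasing by 3 each time): -5, -1, 6, 16, 29, 45 → 64.
Second entry: each term is the sum of the two before it, so 3, 4, 7, 11, 18, 29 → 47.
For the size, repeats S → M → L → XL → XS: S, M, L, XL, XS, S → M.
Combining the parts gives (64, 47, M).

(64, 47, M)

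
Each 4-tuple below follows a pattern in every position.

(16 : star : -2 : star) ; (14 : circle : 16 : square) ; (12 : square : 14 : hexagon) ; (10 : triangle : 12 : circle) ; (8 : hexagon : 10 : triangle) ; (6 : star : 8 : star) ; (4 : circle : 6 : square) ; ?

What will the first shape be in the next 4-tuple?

square

First part goes 16, 14, 12, 10, 8, 6, 4 → 2 (−2 each step).
First shape: star, circle, square, triangle, hexagon, star, circle → square (repeats star → circle → square → triangle → hexagon).
Third part: always the previous value of the first part; -2, 16, 14, 12, 10, 8, 6 → 4.
Second shape: star, square, hexagon, circle, triangle, star, square → hexagon (repeats star → square → hexagon → circle → triangle).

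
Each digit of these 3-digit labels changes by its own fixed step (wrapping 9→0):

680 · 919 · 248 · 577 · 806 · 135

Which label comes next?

First digit goes 6, 9, 2, 5, 8, 1 → 4 (+3 each step, mod 10).
Second digit: +3 each step, mod 10; 8, 1, 4, 7, 0, 3 → 6.
For the third digit, −1 each step, mod 10: 0, 9, 8, 7, 6, 5 → 4.
So the next label is 464.

464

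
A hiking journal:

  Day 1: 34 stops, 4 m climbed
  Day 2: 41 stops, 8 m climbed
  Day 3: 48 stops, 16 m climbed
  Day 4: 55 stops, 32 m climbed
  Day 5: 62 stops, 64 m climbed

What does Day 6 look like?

Stops: 34, 41, 48, 55, 62 → 69 (+7 each step).
M climbed — ×2 each step: 4, 8, 16, 32, 64 → 128.
Putting it together: 69 stops, 128 m climbed.

69 stops, 128 m climbed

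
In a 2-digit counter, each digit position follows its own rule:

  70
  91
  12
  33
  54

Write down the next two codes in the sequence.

75, 96

First digit: +2 each step, mod 10, so 7, 9, 1, 3, 5 → 7 → 9.
Second digit: 0, 1, 2, 3, 4 → 5 → 6 (+1 each step, mod 10).
So the next two codes are 75 and 96.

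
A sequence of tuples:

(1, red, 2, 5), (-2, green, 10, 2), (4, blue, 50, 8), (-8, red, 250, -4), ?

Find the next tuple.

First part: 1, -2, 4, -8 → 16 (×(-2) each step).
Colour: red, green, blue, red → green (repeats red → green → blue).
Third part: ×5 each step, so 2, 10, 50, 250 → 1250.
Fourth part: always 4 more than the first part; 5, 2, 8, -4 → 20.
Putting it together: (16, green, 1250, 20).

(16, green, 1250, 20)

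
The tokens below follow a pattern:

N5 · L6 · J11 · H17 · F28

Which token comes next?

D45

Letter goes N, L, J, H, F → D (letters move back 2 places in the alphabet).
For the second component, each term is the sum of the two before it: 5, 6, 11, 17, 28 → 45.
Putting it together: D45.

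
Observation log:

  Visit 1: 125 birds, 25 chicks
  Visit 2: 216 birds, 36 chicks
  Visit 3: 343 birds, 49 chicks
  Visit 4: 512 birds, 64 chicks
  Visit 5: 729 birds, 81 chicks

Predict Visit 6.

1000 birds, 100 chicks

Birds — perfect cubes: 5³, 6³, 7³, …: 125, 216, 343, 512, 729 → 1000.
Chicks — perfect squares: 5², 6², 7², …: 25, 36, 49, 64, 81 → 100.
So the next line is 1000 birds, 100 chicks.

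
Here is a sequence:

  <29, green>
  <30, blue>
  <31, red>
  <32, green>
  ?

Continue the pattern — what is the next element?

First slot: +1 each step, so 29, 30, 31, 32 → 33.
Colour: green, blue, red, green → blue (repeats green → blue → red).
Putting it together: <33, blue>.

<33, blue>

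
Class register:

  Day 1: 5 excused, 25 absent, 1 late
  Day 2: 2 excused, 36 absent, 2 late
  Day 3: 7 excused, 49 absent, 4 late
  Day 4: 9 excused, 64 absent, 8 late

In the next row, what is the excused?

Excused: each term is the sum of the two before it, so 5, 2, 7, 9 → 16.

16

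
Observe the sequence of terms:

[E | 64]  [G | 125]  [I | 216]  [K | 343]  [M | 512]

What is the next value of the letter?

O

Letter — letters move forward 2 places in the alphabet: E, G, I, K, M → O.
Second slot: perfect cubes: 4³, 5³, 6³, …; 64, 125, 216, 343, 512 → 729.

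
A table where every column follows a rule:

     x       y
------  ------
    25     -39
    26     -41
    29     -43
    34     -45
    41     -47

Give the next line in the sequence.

Column x goes 25, 26, 29, 34, 41 → 50 (differences are 1, 3, 5, … (increasing by 2 each time)).
Column y: −2 each step, so -39, -41, -43, -45, -47 → -49.
Putting it together: 50  -49.

50  -49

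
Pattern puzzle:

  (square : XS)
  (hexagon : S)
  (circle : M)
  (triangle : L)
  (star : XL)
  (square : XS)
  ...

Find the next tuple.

(hexagon : S)

Shape: repeats square → hexagon → circle → triangle → star, so square, hexagon, circle, triangle, star, square → hexagon.
Size goes XS, S, M, L, XL, XS → S (repeats XS → S → M → L → XL).
Combining the parts gives (hexagon : S).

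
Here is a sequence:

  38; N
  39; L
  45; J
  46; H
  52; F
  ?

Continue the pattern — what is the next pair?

53; D

First slot — alternating steps +1, +6, +1, +6, …: 38, 39, 45, 46, 52 → 53.
Letter: letters move back 2 places in the alphabet, so N, L, J, H, F → D.
Putting it together: 53; D.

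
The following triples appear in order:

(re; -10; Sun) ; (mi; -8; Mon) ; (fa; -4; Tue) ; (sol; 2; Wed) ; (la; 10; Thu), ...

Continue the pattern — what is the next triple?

(ti; 20; Fri)

For the note, runs through the solfège scale do→ti: re, mi, fa, sol, la → ti.
Second value goes -10, -8, -4, 2, 10 → 20 (differences are 2, 4, 6, … (increasing by 2 each time)).
Day: runs through the weekdays Mon→Sun, so Sun, Mon, Tue, Wed, Thu → Fri.
So the next triple is (ti; 20; Fri).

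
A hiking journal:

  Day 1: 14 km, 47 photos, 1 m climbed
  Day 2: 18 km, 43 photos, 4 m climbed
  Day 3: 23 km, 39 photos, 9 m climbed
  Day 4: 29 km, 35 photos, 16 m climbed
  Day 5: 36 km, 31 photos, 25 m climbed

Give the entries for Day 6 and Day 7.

44 km, 27 photos, 36 m climbed; 53 km, 23 photos, 49 m climbed

Km — differences are 4, 5, 6, … (increasing by 1 each time): 14, 18, 23, 29, 36 → 44 → 53.
Photos: −4 each step, so 47, 43, 39, 35, 31 → 27 → 23.
M climbed — perfect squares: 1², 2², 3², …: 1, 4, 9, 16, 25 → 36 → 49.
So the next two lines are 44 km, 27 photos, 36 m climbed and 53 km, 23 photos, 49 m climbed.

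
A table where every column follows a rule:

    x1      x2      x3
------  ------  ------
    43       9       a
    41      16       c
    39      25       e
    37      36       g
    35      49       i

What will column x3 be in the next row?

k

Column x1: 43, 41, 39, 37, 35 → 33 (−2 each step).
For the column x2, perfect squares: 3², 4², 5², …: 9, 16, 25, 36, 49 → 64.
Column x3: letters move forward 2 places in the alphabet, so a, c, e, g, i → k.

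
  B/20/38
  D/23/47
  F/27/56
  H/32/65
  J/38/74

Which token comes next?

L/45/83

For the letter, letters move forward 2 places in the alphabet: B, D, F, H, J → L.
Second component: differences are 3, 4, 5, … (increasing by 1 each time), so 20, 23, 27, 32, 38 → 45.
Third component: +9 each step; 38, 47, 56, 65, 74 → 83.
Combining the parts gives L/45/83.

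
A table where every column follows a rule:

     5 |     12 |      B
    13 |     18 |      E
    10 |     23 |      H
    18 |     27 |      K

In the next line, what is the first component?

First component: alternating steps +8, −3, +8, −3, …, so 5, 13, 10, 18 → 15.

15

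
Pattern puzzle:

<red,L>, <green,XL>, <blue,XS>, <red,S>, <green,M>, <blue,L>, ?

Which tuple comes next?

Colour: repeats red → green → blue, so red, green, blue, red, green, blue → red.
Size: L, XL, XS, S, M, L → XL (repeats L → XL → XS → S → M).
So the next tuple is <red,XL>.

<red,XL>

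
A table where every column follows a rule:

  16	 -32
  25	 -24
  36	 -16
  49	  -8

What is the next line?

64  0

First component goes 16, 25, 36, 49 → 64 (perfect squares: 4², 5², 6², …).
Second component: -32, -24, -16, -8 → 0 (+8 each step).
Combining the parts gives 64  0.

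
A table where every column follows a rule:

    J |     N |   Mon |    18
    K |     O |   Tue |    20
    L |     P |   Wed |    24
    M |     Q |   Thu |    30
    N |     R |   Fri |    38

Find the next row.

First letter: letters move forward 1 place in the alphabet; J, K, L, M, N → O.
For the second letter, letters move forward 1 place in the alphabet: N, O, P, Q, R → S.
Day: Mon, Tue, Wed, Thu, Fri → Sat (runs through the weekdays Mon→Sun).
Fourth component — differences are 2, 4, 6, … (increasing by 2 each time): 18, 20, 24, 30, 38 → 48.
Putting it together: O  S  Sat  48.

O  S  Sat  48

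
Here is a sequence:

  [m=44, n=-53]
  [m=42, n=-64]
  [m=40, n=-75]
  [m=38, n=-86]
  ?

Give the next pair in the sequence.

For the m, −2 each step: 44, 42, 40, 38 → 36.
N: −11 each step; -53, -64, -75, -86 → -97.
Combining the parts gives [m=36, n=-97].

[m=36, n=-97]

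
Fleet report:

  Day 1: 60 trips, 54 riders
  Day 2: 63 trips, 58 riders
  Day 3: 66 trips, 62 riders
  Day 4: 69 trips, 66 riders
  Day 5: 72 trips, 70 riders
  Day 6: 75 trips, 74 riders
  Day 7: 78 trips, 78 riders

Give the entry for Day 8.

81 trips, 82 riders

For the trips, +3 each step: 60, 63, 66, 69, 72, 75, 78 → 81.
Riders — +4 each step: 54, 58, 62, 66, 70, 74, 78 → 82.
Combining the parts gives 81 trips, 82 riders.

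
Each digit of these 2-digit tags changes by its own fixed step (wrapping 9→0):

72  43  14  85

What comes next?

56

First digit goes 7, 4, 1, 8 → 5 (−3 each step, mod 10).
Second digit: 2, 3, 4, 5 → 6 (+1 each step, mod 10).
Combining the parts gives 56.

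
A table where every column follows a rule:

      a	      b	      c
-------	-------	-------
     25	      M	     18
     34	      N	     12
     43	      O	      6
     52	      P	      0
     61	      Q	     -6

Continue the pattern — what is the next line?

For the column a, +9 each step: 25, 34, 43, 52, 61 → 70.
Column b — letters move forward 1 place in the alphabet: M, N, O, P, Q → R.
Column c — −6 each step: 18, 12, 6, 0, -6 → -12.
Putting it together: 70  R  -12.

70  R  -12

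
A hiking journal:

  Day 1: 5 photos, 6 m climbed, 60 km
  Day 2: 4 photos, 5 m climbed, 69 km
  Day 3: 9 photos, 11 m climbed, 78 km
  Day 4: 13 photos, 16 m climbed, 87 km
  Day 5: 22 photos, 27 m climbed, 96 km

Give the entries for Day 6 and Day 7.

Photos goes 5, 4, 9, 13, 22 → 35 → 57 (each term is the sum of the two before it).
M climbed — each term is the sum of the two before it: 6, 5, 11, 16, 27 → 43 → 70.
For the km, +9 each step: 60, 69, 78, 87, 96 → 105 → 114.
So the next two records are 35 photos, 43 m climbed, 105 km and 57 photos, 70 m climbed, 114 km.

35 photos, 43 m climbed, 105 km; 57 photos, 70 m climbed, 114 km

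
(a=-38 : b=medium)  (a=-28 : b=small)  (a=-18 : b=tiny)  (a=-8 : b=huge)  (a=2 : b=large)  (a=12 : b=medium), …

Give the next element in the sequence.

(a=22 : b=small)

A — +10 each step: -38, -28, -18, -8, 2, 12 → 22.
For the b, repeats medium → small → tiny → huge → large: medium, small, tiny, huge, large, medium → small.
So the next element is (a=22 : b=small).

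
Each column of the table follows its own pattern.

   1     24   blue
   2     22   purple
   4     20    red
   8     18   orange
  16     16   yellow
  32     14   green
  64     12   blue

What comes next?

First component: ×2 each step; 1, 2, 4, 8, 16, 32, 64 → 128.
Second component: −2 each step, so 24, 22, 20, 18, 16, 14, 12 → 10.
For the colour, repeats blue → purple → red → orange → yellow → green: blue, purple, red, orange, yellow, green, blue → purple.
Putting it together: 128  10  purple.

128  10  purple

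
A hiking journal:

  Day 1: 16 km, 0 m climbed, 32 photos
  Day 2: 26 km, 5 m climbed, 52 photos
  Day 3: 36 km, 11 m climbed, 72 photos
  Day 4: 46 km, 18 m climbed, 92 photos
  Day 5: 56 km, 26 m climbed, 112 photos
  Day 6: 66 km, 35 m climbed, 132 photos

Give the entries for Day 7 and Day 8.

Km goes 16, 26, 36, 46, 56, 66 → 76 → 86 (+10 each step).
M climbed goes 0, 5, 11, 18, 26, 35 → 45 → 56 (differences are 5, 6, 7, … (increasing by 1 each time)).
Photos — always 2 × the km: 32, 52, 72, 92, 112, 132 → 152 → 172.
So the next two records are 76 km, 45 m climbed, 152 photos and 86 km, 56 m climbed, 172 photos.

76 km, 45 m climbed, 152 photos; 86 km, 56 m climbed, 172 photos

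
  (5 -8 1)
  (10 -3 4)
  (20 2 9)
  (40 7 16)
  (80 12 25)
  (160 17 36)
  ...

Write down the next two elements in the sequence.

First entry goes 5, 10, 20, 40, 80, 160 → 320 → 640 (×2 each step).
For the second entry, +5 each step: -8, -3, 2, 7, 12, 17 → 22 → 27.
Third entry: 1, 4, 9, 16, 25, 36 → 49 → 64 (perfect squares: 1², 2², 3², …).
So the next two elements are (320 22 49) and (640 27 64).

(320 22 49), (640 27 64)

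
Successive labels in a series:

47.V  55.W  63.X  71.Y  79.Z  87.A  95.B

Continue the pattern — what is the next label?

103.C

First component: +8 each step, so 47, 55, 63, 71, 79, 87, 95 → 103.
Letter: V, W, X, Y, Z, A, B → C (letters move forward 1 place in the alphabet, wrapping Z→A).
Putting it together: 103.C.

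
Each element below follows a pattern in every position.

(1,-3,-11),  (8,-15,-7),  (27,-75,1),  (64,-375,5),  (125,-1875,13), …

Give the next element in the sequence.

First entry — perfect cubes: 1³, 2³, 3³, …: 1, 8, 27, 64, 125 → 216.
Second entry: -3, -15, -75, -375, -1875 → -9375 (×5 each step).
Third entry: -11, -7, 1, 5, 13 → 17 (alternating steps +4, +8, +4, +8, …).
Putting it together: (216,-9375,17).

(216,-9375,17)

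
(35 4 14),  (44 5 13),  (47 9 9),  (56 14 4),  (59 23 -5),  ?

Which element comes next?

(68 37 -19)

First coordinate: alternating steps +9, +3, +9, +3, …; 35, 44, 47, 56, 59 → 68.
Second coordinate: 4, 5, 9, 14, 23 → 37 (each term is the sum of the two before it).
Third coordinate: together with the second coordinate always sums to 18; 14, 13, 9, 4, -5 → -19.
Combining the parts gives (68 37 -19).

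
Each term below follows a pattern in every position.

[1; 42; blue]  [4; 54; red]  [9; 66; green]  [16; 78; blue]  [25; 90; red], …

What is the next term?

[36; 102; green]

First coordinate: perfect squares: 1², 2², 3², …, so 1, 4, 9, 16, 25 → 36.
For the second coordinate, +12 each step: 42, 54, 66, 78, 90 → 102.
Colour: blue, red, green, blue, red → green (repeats blue → red → green).
So the next term is [36; 102; green].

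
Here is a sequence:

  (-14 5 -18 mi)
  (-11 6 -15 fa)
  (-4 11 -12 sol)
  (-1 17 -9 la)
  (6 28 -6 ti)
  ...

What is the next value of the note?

For the note, runs through the solfège scale do→ti: mi, fa, sol, la, ti → do.

do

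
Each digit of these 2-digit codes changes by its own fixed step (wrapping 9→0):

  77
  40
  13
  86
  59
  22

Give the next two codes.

95 then 68

First digit: −3 each step, mod 10; 7, 4, 1, 8, 5, 2 → 9 → 6.
Second digit — +3 each step, mod 10: 7, 0, 3, 6, 9, 2 → 5 → 8.
So the next two codes are 95 and 68.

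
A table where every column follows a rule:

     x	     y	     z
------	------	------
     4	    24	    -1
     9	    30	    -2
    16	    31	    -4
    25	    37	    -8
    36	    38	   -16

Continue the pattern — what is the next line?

Column x — perfect squares: 2², 3², 4², …: 4, 9, 16, 25, 36 → 49.
Column y: alternating steps +6, +1, +6, +1, …; 24, 30, 31, 37, 38 → 44.
Column z: ×2 each step; -1, -2, -4, -8, -16 → -32.
Combining the parts gives 49  44  -32.

49  44  -32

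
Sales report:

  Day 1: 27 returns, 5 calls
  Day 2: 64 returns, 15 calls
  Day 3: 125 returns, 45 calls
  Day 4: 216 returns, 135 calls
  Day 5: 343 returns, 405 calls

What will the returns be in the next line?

Returns goes 27, 64, 125, 216, 343 → 512 (perfect cubes: 3³, 4³, 5³, …).

512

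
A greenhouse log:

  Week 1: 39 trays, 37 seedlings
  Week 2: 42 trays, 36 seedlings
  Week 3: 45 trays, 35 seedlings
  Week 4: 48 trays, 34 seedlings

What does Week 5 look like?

Trays — +3 each step: 39, 42, 45, 48 → 51.
Seedlings: 37, 36, 35, 34 → 33 (−1 each step).
Combining the parts gives 51 trays, 33 seedlings.

51 trays, 33 seedlings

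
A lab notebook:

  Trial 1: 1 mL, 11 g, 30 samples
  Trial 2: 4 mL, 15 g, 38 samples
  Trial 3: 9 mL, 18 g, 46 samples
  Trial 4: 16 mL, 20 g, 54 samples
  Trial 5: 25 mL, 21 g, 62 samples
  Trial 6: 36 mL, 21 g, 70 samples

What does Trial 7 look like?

49 mL, 20 g, 78 samples

ML goes 1, 4, 9, 16, 25, 36 → 49 (perfect squares: 1², 2², 3², …).
For the g, differences are 4, 3, 2, … (decreasing by 1 each time): 11, 15, 18, 20, 21, 21 → 20.
Samples: +8 each step, so 30, 38, 46, 54, 62, 70 → 78.
So the next record is 49 mL, 20 g, 78 samples.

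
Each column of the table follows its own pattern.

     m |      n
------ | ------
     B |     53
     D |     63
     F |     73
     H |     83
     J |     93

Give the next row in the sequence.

L  103

Column m: letters move forward 2 places in the alphabet, so B, D, F, H, J → L.
Column n: +10 each step, so 53, 63, 73, 83, 93 → 103.
So the next row is L  103.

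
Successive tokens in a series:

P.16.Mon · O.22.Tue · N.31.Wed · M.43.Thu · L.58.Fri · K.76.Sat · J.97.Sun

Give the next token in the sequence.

Letter: letters move back 1 place in the alphabet, so P, O, N, M, L, K, J → I.
Second component: differences are 6, 9, 12, … (increasing by 3 each time); 16, 22, 31, 43, 58, 76, 97 → 121.
Day goes Mon, Tue, Wed, Thu, Fri, Sat, Sun → Mon (runs through the weekdays Mon→Sun).
Combining the parts gives I.121.Mon.

I.121.Mon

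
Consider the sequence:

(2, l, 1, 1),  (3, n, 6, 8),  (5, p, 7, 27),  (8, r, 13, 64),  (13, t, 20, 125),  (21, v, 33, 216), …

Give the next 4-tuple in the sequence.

(34, x, 53, 343)

First value: 2, 3, 5, 8, 13, 21 → 34 (each term is the sum of the two before it).
Letter: l, n, p, r, t, v → x (letters move forward 2 places in the alphabet).
Third value: 1, 6, 7, 13, 20, 33 → 53 (each term is the sum of the two before it).
Fourth value: 1, 8, 27, 64, 125, 216 → 343 (perfect cubes: 1³, 2³, 3³, …).
Combining the parts gives (34, x, 53, 343).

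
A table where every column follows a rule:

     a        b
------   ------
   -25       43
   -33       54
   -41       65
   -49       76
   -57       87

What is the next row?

-65  98

For the column a, −8 each step: -25, -33, -41, -49, -57 → -65.
Column b: +11 each step, so 43, 54, 65, 76, 87 → 98.
Putting it together: -65  98.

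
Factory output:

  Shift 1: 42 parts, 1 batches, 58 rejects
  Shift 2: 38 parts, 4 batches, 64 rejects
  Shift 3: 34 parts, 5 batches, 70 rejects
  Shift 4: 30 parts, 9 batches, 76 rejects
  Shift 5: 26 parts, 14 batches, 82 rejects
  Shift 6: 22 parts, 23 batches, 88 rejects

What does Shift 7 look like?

18 parts, 37 batches, 94 rejects

Parts goes 42, 38, 34, 30, 26, 22 → 18 (−4 each step).
For the batches, each term is the sum of the two before it: 1, 4, 5, 9, 14, 23 → 37.
Rejects: +6 each step; 58, 64, 70, 76, 82, 88 → 94.
So the next record is 18 parts, 37 batches, 94 rejects.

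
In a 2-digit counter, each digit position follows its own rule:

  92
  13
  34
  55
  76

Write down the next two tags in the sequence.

First digit goes 9, 1, 3, 5, 7 → 9 → 1 (+2 each step, mod 10).
Second digit goes 2, 3, 4, 5, 6 → 7 → 8 (+1 each step, mod 10).
Putting the parts together: 97 and then 18.

97, 18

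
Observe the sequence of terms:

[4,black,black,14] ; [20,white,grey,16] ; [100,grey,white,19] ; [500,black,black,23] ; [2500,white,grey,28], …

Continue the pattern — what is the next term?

First component: ×5 each step; 4, 20, 100, 500, 2500 → 12500.
First shade: repeats black → white → grey; black, white, grey, black, white → grey.
Second shade: repeats black → grey → white, so black, grey, white, black, grey → white.
For the fourth component, differences are 2, 3, 4, … (increasing by 1 each time): 14, 16, 19, 23, 28 → 34.
So the next term is [12500,grey,white,34].

[12500,grey,white,34]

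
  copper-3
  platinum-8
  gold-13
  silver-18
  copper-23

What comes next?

For the metal, repeats copper → platinum → gold → silver: copper, platinum, gold, silver, copper → platinum.
Second component: 3, 8, 13, 18, 23 → 28 (+5 each step).
Combining the parts gives platinum-28.

platinum-28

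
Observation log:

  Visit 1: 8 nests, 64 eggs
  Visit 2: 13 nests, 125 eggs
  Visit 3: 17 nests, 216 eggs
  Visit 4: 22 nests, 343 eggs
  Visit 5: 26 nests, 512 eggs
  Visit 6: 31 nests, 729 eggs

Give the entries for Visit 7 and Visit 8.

35 nests, 1000 eggs; 40 nests, 1331 eggs

Nests: alternating steps +5, +4, +5, +4, …; 8, 13, 17, 22, 26, 31 → 35 → 40.
Eggs: perfect cubes: 4³, 5³, 6³, …, so 64, 125, 216, 343, 512, 729 → 1000 → 1331.
So the next two records are 35 nests, 1000 eggs and 40 nests, 1331 eggs.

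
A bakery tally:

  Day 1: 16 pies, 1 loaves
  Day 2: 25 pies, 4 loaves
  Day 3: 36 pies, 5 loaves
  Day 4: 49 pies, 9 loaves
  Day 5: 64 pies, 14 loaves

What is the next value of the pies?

Pies: 16, 25, 36, 49, 64 → 81 (perfect squares: 4², 5², 6², …).

81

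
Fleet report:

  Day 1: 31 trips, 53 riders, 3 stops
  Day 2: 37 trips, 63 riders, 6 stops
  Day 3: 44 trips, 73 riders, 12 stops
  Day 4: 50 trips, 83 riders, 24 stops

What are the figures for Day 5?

57 trips, 93 riders, 48 stops

Trips — alternating steps +6, +7, +6, +7, …: 31, 37, 44, 50 → 57.
Riders: +10 each step; 53, 63, 73, 83 → 93.
For the stops, ×2 each step: 3, 6, 12, 24 → 48.
Putting it together: 57 trips, 93 riders, 48 stops.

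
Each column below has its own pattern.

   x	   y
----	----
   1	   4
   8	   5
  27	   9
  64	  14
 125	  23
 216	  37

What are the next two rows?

Column x: perfect cubes: 1³, 2³, 3³, …; 1, 8, 27, 64, 125, 216 → 343 → 512.
Column y — each term is the sum of the two before it: 4, 5, 9, 14, 23, 37 → 60 → 97.
So the next two rows are 343  60 and 512  97.

343  60; 512  97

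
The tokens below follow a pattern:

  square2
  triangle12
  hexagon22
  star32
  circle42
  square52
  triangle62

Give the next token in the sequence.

hexagon72

Shape — repeats square → triangle → hexagon → star → circle: square, triangle, hexagon, star, circle, square, triangle → hexagon.
Second component — +10 each step: 2, 12, 22, 32, 42, 52, 62 → 72.
So the next token is hexagon72.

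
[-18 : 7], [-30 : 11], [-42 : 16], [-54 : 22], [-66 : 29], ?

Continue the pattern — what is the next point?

First value: -18, -30, -42, -54, -66 → -78 (−12 each step).
Second value goes 7, 11, 16, 22, 29 → 37 (differences are 4, 5, 6, … (increasing by 1 each time)).
Putting it together: [-78 : 37].

[-78 : 37]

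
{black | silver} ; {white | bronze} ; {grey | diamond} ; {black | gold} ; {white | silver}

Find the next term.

Shade: repeats black → white → grey; black, white, grey, black, white → grey.
Rank — repeats silver → bronze → diamond → gold: silver, bronze, diamond, gold, silver → bronze.
So the next term is {grey | bronze}.

{grey | bronze}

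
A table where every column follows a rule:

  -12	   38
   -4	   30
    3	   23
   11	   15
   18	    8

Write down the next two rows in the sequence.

26  0; 33  -7

First component — alternating steps +8, +7, +8, +7, …: -12, -4, 3, 11, 18 → 26 → 33.
For the second component, together with the first component always sums to 26: 38, 30, 23, 15, 8 → 0 → -7.
Putting the parts together: 26  0 and then 33  -7.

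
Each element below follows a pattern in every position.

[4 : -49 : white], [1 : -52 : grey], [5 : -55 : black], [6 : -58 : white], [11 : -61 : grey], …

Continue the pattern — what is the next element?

First entry: each term is the sum of the two before it; 4, 1, 5, 6, 11 → 17.
Second entry goes -49, -52, -55, -58, -61 → -64 (−3 each step).
Shade: repeats white → grey → black; white, grey, black, white, grey → black.
Putting it together: [17 : -64 : black].

[17 : -64 : black]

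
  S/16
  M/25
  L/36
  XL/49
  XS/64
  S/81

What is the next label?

M/100

Size: repeats S → M → L → XL → XS; S, M, L, XL, XS, S → M.
Second component: perfect squares: 4², 5², 6², …, so 16, 25, 36, 49, 64, 81 → 100.
Putting it together: M/100.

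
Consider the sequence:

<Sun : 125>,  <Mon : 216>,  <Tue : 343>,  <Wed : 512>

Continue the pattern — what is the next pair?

Day — runs through the weekdays Mon→Sun: Sun, Mon, Tue, Wed → Thu.
Second entry: perfect cubes: 5³, 6³, 7³, …; 125, 216, 343, 512 → 729.
Combining the parts gives <Thu : 729>.

<Thu : 729>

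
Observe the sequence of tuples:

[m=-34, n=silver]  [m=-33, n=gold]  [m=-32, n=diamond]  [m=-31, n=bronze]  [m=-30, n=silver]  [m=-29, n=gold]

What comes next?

[m=-28, n=diamond]

M goes -34, -33, -32, -31, -30, -29 → -28 (+1 each step).
N: repeats silver → gold → diamond → bronze; silver, gold, diamond, bronze, silver, gold → diamond.
Combining the parts gives [m=-28, n=diamond].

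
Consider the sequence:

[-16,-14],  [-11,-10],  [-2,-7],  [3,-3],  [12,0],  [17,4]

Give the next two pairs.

[26,7], [31,11]

First slot goes -16, -11, -2, 3, 12, 17 → 26 → 31 (alternating steps +5, +9, +5, +9, …).
Second slot goes -14, -10, -7, -3, 0, 4 → 7 → 11 (alternating steps +4, +3, +4, +3, …).
Putting the parts together: [26,7] and then [31,11].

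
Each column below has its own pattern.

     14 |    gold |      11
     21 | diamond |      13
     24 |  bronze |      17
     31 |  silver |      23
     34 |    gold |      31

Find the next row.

41  diamond  41

First component: 14, 21, 24, 31, 34 → 41 (alternating steps +7, +3, +7, +3, …).
For the rank, repeats gold → diamond → bronze → silver: gold, diamond, bronze, silver, gold → diamond.
Third component — differences are 2, 4, 6, … (increasing by 2 each time): 11, 13, 17, 23, 31 → 41.
Putting it together: 41  diamond  41.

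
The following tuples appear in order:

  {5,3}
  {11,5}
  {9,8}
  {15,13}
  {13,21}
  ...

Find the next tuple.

First value — alternating steps +6, −2, +6, −2, …: 5, 11, 9, 15, 13 → 19.
Second value: 3, 5, 8, 13, 21 → 34 (each term is the sum of the two before it).
So the next tuple is {19,34}.

{19,34}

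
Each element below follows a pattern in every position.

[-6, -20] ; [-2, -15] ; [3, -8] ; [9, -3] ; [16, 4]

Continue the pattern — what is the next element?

First slot: -6, -2, 3, 9, 16 → 24 (differences are 4, 5, 6, … (increasing by 1 each time)).
Second slot: alternating steps +5, +7, +5, +7, …, so -20, -15, -8, -3, 4 → 9.
So the next element is [24, 9].

[24, 9]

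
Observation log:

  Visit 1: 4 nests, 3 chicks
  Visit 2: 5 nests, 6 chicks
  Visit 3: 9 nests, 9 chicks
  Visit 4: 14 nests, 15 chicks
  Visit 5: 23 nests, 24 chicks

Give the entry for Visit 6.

37 nests, 39 chicks

Nests — each term is the sum of the two before it: 4, 5, 9, 14, 23 → 37.
Chicks: each term is the sum of the two before it, so 3, 6, 9, 15, 24 → 39.
So the next record is 37 nests, 39 chicks.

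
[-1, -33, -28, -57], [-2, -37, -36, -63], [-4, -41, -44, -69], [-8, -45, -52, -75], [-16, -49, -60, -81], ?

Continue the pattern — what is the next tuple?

[-32, -53, -68, -87]

First value: ×2 each step; -1, -2, -4, -8, -16 → -32.
Second value: −4 each step; -33, -37, -41, -45, -49 → -53.
Third value: −8 each step; -28, -36, -44, -52, -60 → -68.
Fourth value: -57, -63, -69, -75, -81 → -87 (−6 each step).
So the next tuple is [-32, -53, -68, -87].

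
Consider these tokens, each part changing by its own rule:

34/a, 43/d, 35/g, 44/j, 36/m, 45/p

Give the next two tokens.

First component: alternating steps +9, −8, +9, −8, …, so 34, 43, 35, 44, 36, 45 → 37 → 46.
Letter: letters move forward 3 places in the alphabet, so a, d, g, j, m, p → s → v.
So the next two tokens are 37/s and 46/v.

37/s then 46/v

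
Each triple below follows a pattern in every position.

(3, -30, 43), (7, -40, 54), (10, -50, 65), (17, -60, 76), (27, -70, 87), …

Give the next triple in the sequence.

(44, -80, 98)

For the first slot, each term is the sum of the two before it: 3, 7, 10, 17, 27 → 44.
For the second slot, −10 each step: -30, -40, -50, -60, -70 → -80.
Third slot: 43, 54, 65, 76, 87 → 98 (+11 each step).
Putting it together: (44, -80, 98).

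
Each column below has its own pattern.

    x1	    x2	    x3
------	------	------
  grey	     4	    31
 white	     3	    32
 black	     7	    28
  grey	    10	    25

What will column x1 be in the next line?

white

Column x1 goes grey, white, black, grey → white (repeats grey → white → black).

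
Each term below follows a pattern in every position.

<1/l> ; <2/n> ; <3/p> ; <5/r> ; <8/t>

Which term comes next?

First entry goes 1, 2, 3, 5, 8 → 13 (each term is the sum of the two before it).
Letter: l, n, p, r, t → v (letters move forward 2 places in the alphabet).
Putting it together: <13/v>.

<13/v>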